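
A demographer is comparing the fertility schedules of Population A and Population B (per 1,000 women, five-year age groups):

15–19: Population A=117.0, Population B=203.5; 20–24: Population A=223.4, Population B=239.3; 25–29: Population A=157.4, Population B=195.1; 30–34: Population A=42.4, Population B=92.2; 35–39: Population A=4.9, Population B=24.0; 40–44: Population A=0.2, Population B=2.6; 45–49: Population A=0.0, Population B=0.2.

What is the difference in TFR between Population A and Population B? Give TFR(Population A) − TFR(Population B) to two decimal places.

Population A:
  Sum of ASFRs = 117.0 + 223.4 + 157.4 + 42.4 + 4.9 + 0.2 + 0.0 = 545.3
  TFR = 5 × 545.3 / 1000 = 2.7265
Population B:
  Sum of ASFRs = 203.5 + 239.3 + 195.1 + 92.2 + 24.0 + 2.6 + 0.2 = 756.9
  TFR = 5 × 756.9 / 1000 = 3.7845
Difference = 2.7265 − 3.7845 = -1.058

-1.06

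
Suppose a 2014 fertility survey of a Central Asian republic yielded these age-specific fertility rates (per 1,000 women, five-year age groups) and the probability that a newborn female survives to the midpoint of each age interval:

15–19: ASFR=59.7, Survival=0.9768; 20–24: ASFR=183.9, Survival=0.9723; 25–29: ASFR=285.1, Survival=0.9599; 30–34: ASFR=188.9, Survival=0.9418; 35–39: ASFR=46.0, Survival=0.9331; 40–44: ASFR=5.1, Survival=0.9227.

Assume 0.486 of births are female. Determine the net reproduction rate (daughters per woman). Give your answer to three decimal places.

1.789

Proportion female at birth = 0.486.
Survival-weighted fertility by age (5·fₓ·Sₓ):
  15–19: 5 × 59.7/1000 × 0.9768 = 0.29157
  20–24: 5 × 183.9/1000 × 0.9723 = 0.89403
  25–29: 5 × 285.1/1000 × 0.9599 = 1.36834
  30–34: 5 × 188.9/1000 × 0.9418 = 0.88953
  35–39: 5 × 46.0/1000 × 0.9331 = 0.21461
  40–44: 5 × 5.1/1000 × 0.9227 = 0.02353
Sum = 3.68161
NRR = 0.486 × 3.68161 = 1.78926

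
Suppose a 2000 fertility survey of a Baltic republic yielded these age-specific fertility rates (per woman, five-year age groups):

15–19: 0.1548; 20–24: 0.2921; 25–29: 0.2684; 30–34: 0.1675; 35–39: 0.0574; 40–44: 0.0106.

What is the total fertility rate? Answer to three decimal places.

4.754

Sum of ASFRs = 0.1548 + 0.2921 + 0.2684 + 0.1675 + 0.0574 + 0.0106 = 0.9508
TFR = 5 × 0.9508 = 4.754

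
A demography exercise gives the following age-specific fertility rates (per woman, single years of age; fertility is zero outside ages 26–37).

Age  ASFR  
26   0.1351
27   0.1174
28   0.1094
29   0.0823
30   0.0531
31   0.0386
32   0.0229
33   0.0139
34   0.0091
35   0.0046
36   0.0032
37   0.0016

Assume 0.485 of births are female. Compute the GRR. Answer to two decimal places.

Proportion female at birth = 0.485.
Sum of ASFRs = 0.1351 + 0.1174 + 0.1094 + 0.0823 + 0.0531 + 0.0386 + 0.0229 + 0.0139 + 0.0091 + 0.0046 + 0.0032 + 0.0016 = 0.5912
TFR = 0.5912
GRR = 0.485 × 0.5912 = 0.28673

0.29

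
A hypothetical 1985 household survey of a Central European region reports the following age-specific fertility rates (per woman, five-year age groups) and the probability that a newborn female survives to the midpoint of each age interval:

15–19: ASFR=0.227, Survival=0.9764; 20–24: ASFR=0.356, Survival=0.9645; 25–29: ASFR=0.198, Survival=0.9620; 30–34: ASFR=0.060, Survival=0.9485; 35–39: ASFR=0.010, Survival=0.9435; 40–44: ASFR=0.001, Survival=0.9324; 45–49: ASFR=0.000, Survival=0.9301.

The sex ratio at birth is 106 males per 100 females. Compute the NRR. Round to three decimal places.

Proportion female at birth = 100 / (100 + 106) = 0.48544.
Per-age-group product (5 × ASFR × survival probability):
  15–19: 5 × 0.227 × 0.9764 = 1.10821
  20–24: 5 × 0.356 × 0.9645 = 1.71681
  25–29: 5 × 0.198 × 0.9620 = 0.95238
  30–34: 5 × 0.060 × 0.9485 = 0.28455
  35–39: 5 × 0.010 × 0.9435 = 0.04718
  40–44: 5 × 0.001 × 0.9324 = 0.00466
  45–49: 5 × 0.000 × 0.9301 = 0.00000
Sum = 4.11379
NRR = 0.48544 × 4.11379 = 1.99700

1.997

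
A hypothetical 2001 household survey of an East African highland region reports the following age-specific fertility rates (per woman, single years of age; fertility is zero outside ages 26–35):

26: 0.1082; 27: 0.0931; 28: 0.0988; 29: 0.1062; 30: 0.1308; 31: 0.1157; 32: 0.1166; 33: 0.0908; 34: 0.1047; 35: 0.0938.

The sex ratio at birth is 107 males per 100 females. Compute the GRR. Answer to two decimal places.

0.51

Proportion female at birth = 100 / (100 + 107) = 0.48309.
Sum of ASFRs = 0.1082 + 0.0931 + 0.0988 + 0.1062 + 0.1308 + 0.1157 + 0.1166 + 0.0908 + 0.1047 + 0.0938 = 1.0587
TFR = 1.0587
GRR = 0.48309 × 1.0587 = 0.51145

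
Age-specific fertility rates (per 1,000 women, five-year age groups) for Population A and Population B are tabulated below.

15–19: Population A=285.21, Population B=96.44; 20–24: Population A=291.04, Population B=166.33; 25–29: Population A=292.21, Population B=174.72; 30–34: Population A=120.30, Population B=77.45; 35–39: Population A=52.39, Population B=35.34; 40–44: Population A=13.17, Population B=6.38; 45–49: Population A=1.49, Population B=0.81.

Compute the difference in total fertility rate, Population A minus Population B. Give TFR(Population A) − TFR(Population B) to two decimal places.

Population A:
  Sum of ASFRs = 285.21 + 291.04 + 292.21 + 120.30 + 52.39 + 13.17 + 1.49 = 1055.81
  TFR = 5 × 1055.81 / 1000 = 5.27905
Population B:
  Sum of ASFRs = 96.44 + 166.33 + 174.72 + 77.45 + 35.34 + 6.38 + 0.81 = 557.47
  TFR = 5 × 557.47 / 1000 = 2.78735
Difference = 5.27905 − 2.78735 = 2.4917

2.49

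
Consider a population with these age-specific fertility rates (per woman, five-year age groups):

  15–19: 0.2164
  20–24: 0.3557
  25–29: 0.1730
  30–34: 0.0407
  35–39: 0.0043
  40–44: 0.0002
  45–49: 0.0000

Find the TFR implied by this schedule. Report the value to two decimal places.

Sum of ASFRs = 0.2164 + 0.3557 + 0.1730 + 0.0407 + 0.0043 + 0.0002 + 0.0000 = 0.7903
TFR = 5 × 0.7903 = 3.9515

3.95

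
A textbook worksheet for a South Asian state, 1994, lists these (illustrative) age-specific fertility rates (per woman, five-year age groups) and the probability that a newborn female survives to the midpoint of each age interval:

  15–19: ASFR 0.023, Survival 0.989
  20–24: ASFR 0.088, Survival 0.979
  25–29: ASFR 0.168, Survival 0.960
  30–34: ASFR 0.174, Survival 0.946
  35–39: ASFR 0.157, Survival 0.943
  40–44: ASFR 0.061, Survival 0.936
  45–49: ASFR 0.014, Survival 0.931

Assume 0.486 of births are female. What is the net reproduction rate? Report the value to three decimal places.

Proportion female at birth = 0.486.
Each age group contributes 5 × ASFR × survival:
  15–19: 5 × 0.023 × 0.989 = 0.11374
  20–24: 5 × 0.088 × 0.979 = 0.43076
  25–29: 5 × 0.168 × 0.960 = 0.80640
  30–34: 5 × 0.174 × 0.946 = 0.82302
  35–39: 5 × 0.157 × 0.943 = 0.74026
  40–44: 5 × 0.061 × 0.936 = 0.28548
  45–49: 5 × 0.014 × 0.931 = 0.06517
Sum = 3.26483
NRR = 0.486 × 3.26483 = 1.58671
With NRR above 1 the population is above replacement fertility.

1.587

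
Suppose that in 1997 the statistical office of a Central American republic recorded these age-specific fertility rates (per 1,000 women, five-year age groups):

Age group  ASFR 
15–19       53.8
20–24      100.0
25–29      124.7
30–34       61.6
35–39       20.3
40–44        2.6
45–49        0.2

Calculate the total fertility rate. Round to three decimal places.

1.816

Sum of ASFRs = 53.8 + 100.0 + 124.7 + 61.6 + 20.3 + 2.6 + 0.2 = 363.2
TFR = 5 × 363.2 / 1000 = 1.816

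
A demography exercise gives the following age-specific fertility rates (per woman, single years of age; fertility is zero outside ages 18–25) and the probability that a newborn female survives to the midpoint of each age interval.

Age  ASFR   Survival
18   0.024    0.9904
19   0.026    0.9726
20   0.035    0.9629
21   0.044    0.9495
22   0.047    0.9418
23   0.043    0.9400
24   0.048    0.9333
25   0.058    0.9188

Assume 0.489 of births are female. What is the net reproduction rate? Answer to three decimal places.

0.150

Proportion female at birth = 0.489.
Each age group contributes 1 × ASFR × survival:
  18: 1 × 0.024 × 0.9904 = 0.02377
  19: 1 × 0.026 × 0.9726 = 0.02529
  20: 1 × 0.035 × 0.9629 = 0.03370
  21: 1 × 0.044 × 0.9495 = 0.04178
  22: 1 × 0.047 × 0.9418 = 0.04426
  23: 1 × 0.043 × 0.9400 = 0.04042
  24: 1 × 0.048 × 0.9333 = 0.04480
  25: 1 × 0.058 × 0.9188 = 0.05329
Sum = 0.30731
NRR = 0.489 × 0.30731 = 0.15027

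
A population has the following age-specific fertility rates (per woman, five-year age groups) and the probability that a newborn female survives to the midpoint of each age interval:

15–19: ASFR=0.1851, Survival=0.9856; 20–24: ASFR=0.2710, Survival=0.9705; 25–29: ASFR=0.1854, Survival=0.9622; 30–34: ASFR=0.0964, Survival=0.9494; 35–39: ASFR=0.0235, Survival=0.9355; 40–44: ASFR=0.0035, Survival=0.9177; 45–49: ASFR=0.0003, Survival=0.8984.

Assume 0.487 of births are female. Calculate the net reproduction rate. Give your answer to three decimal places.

Proportion female at birth = 0.487.
Weighting each age-specific rate by interval width and survival:
  15–19: 5 × 0.1851 × 0.9856 = 0.91217
  20–24: 5 × 0.2710 × 0.9705 = 1.31503
  25–29: 5 × 0.1854 × 0.9622 = 0.89196
  30–34: 5 × 0.0964 × 0.9494 = 0.45761
  35–39: 5 × 0.0235 × 0.9355 = 0.10992
  40–44: 5 × 0.0035 × 0.9177 = 0.01606
  45–49: 5 × 0.0003 × 0.8984 = 0.00135
Sum = 3.70410
NRR = 0.487 × 3.70410 = 1.80390

1.804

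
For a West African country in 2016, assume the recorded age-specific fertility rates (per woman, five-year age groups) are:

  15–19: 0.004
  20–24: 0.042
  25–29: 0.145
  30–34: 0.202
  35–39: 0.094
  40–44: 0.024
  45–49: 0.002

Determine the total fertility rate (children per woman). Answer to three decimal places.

2.565

Sum of ASFRs = 0.004 + 0.042 + 0.145 + 0.202 + 0.094 + 0.024 + 0.002 = 0.513
TFR = 5 × 0.513 = 2.565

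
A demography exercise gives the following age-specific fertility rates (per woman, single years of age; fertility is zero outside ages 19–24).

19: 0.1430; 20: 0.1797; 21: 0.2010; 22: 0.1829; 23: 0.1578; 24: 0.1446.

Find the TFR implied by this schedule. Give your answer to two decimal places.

Sum of ASFRs = 0.1430 + 0.1797 + 0.2010 + 0.1829 + 0.1578 + 0.1446 = 1.0090
TFR = 1.009

1.01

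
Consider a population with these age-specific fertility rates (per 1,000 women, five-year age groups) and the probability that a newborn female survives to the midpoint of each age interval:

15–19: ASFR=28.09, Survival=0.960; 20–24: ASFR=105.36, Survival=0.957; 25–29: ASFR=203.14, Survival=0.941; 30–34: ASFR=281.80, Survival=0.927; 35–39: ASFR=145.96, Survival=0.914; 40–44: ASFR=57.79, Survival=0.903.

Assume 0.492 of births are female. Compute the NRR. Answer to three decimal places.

1.884

Proportion female at birth = 0.492.
Weighting each age-specific rate by interval width and survival:
  15–19: 5 × 28.09/1000 × 0.960 = 0.13483
  20–24: 5 × 105.36/1000 × 0.957 = 0.50415
  25–29: 5 × 203.14/1000 × 0.941 = 0.95577
  30–34: 5 × 281.80/1000 × 0.927 = 1.30614
  35–39: 5 × 145.96/1000 × 0.914 = 0.66704
  40–44: 5 × 57.79/1000 × 0.903 = 0.26092
Sum = 3.82885
NRR = 0.492 × 3.82885 = 1.88379
NRR > 1, so each generation more than replaces itself.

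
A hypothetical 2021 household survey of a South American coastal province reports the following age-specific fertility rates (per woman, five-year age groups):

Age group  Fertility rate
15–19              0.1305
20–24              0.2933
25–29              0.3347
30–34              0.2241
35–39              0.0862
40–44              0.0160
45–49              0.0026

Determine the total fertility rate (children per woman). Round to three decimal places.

5.437

Sum of ASFRs = 0.1305 + 0.2933 + 0.3347 + 0.2241 + 0.0862 + 0.0160 + 0.0026 = 1.0874
TFR = 5 × 1.0874 = 5.437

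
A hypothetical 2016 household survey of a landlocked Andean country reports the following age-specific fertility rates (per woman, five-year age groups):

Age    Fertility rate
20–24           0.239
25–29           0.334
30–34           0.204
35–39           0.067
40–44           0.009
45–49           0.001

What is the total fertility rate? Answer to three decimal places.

4.270

Sum of ASFRs = 0.239 + 0.334 + 0.204 + 0.067 + 0.009 + 0.001 = 0.854
TFR = 5 × 0.854 = 4.27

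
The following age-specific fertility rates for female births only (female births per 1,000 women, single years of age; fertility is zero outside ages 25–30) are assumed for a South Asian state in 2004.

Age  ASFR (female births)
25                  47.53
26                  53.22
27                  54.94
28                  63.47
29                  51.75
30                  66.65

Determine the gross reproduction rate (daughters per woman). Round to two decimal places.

Sum of female ASFRs = 47.53 + 53.22 + 54.94 + 63.47 + 51.75 + 66.65 = 337.56
GRR = 337.56 / 1000 = 0.33756

0.34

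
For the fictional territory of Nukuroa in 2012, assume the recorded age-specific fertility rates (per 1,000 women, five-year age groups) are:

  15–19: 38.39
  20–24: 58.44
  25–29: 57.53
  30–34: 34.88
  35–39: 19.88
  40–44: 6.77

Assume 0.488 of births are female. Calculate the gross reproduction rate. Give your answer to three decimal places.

Proportion female at birth = 0.488.
Sum of ASFRs = 38.39 + 58.44 + 57.53 + 34.88 + 19.88 + 6.77 = 215.89
TFR = 5 × 215.89 / 1000 = 1.07945
GRR = 0.488 × 1.07945 = 0.52677

0.527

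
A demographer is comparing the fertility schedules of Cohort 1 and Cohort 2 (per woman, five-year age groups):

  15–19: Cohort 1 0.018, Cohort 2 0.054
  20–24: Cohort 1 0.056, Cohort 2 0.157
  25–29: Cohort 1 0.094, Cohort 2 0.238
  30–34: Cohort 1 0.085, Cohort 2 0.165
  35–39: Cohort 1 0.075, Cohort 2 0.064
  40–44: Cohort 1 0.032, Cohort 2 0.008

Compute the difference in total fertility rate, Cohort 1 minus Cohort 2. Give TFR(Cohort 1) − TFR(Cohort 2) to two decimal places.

-1.63

Cohort 1:
  Sum of ASFRs = 0.018 + 0.056 + 0.094 + 0.085 + 0.075 + 0.032 = 0.360
  TFR = 5 × 0.360 = 1.8
Cohort 2:
  Sum of ASFRs = 0.054 + 0.157 + 0.238 + 0.165 + 0.064 + 0.008 = 0.686
  TFR = 5 × 0.686 = 3.43
Difference = 1.8 − 3.43 = -1.63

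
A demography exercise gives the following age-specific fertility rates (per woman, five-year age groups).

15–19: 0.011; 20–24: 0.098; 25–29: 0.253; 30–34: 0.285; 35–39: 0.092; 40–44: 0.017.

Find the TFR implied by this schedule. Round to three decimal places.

3.780

Sum of ASFRs = 0.011 + 0.098 + 0.253 + 0.285 + 0.092 + 0.017 = 0.756
TFR = 5 × 0.756 = 3.78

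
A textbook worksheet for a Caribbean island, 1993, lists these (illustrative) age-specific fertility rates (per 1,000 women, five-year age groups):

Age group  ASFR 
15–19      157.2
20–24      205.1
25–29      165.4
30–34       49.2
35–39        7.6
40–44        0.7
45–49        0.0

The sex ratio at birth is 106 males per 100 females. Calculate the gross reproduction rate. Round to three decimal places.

1.420

Proportion female at birth = 100 / (100 + 106) = 0.48544.
Sum of ASFRs = 157.2 + 205.1 + 165.4 + 49.2 + 7.6 + 0.7 + 0.0 = 585.2
TFR = 5 × 585.2 / 1000 = 2.926
GRR = 0.48544 × 2.926 = 1.42040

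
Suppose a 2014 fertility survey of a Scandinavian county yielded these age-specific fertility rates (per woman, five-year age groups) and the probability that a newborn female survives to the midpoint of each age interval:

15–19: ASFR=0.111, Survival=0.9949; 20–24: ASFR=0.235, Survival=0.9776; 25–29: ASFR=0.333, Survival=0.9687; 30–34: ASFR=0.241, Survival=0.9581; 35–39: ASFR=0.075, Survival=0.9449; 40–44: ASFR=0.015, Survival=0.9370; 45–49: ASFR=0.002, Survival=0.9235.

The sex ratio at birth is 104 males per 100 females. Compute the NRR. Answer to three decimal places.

Proportion female at birth = 100 / (100 + 104) = 0.49020.
Weighting each age-specific rate by interval width and survival:
  15–19: 5 × 0.111 × 0.9949 = 0.55217
  20–24: 5 × 0.235 × 0.9776 = 1.14868
  25–29: 5 × 0.333 × 0.9687 = 1.61289
  30–34: 5 × 0.241 × 0.9581 = 1.15451
  35–39: 5 × 0.075 × 0.9449 = 0.35434
  40–44: 5 × 0.015 × 0.9370 = 0.07028
  45–49: 5 × 0.002 × 0.9235 = 0.00924
Sum = 4.90211
NRR = 0.49020 × 4.90211 = 2.40301

2.403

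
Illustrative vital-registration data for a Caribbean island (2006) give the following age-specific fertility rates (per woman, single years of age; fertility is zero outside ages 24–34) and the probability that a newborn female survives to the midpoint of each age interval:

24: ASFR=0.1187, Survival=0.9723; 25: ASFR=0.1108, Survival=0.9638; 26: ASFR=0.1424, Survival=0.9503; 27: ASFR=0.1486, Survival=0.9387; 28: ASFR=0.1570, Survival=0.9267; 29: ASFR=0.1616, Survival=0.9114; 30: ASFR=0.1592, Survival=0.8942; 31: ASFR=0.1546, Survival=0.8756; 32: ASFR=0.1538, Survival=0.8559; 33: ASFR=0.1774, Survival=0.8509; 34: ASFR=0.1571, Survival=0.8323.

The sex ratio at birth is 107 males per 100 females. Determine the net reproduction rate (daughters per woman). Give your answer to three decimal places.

0.715

Proportion female at birth = 100 / (100 + 107) = 0.48309.
Each age group contributes 1 × ASFR × survival:
  24: 1 × 0.1187 × 0.9723 = 0.11541
  25: 1 × 0.1108 × 0.9638 = 0.10679
  26: 1 × 0.1424 × 0.9503 = 0.13532
  27: 1 × 0.1486 × 0.9387 = 0.13949
  28: 1 × 0.1570 × 0.9267 = 0.14549
  29: 1 × 0.1616 × 0.9114 = 0.14728
  30: 1 × 0.1592 × 0.8942 = 0.14236
  31: 1 × 0.1546 × 0.8756 = 0.13537
  32: 1 × 0.1538 × 0.8559 = 0.13164
  33: 1 × 0.1774 × 0.8509 = 0.15095
  34: 1 × 0.1571 × 0.8323 = 0.13075
Sum = 1.48085
NRR = 0.48309 × 1.48085 = 0.71538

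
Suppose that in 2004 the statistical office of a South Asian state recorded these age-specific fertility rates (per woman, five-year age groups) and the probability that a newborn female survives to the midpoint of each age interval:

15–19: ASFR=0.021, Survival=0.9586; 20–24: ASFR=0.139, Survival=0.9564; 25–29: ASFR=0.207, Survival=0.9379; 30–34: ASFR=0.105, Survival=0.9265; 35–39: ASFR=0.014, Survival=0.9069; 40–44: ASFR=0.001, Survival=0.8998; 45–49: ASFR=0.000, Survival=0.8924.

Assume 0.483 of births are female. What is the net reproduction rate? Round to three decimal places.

1.106

Proportion female at birth = 0.483.
Per-age-group product (5 × ASFR × survival probability):
  15–19: 5 × 0.021 × 0.9586 = 0.10065
  20–24: 5 × 0.139 × 0.9564 = 0.66470
  25–29: 5 × 0.207 × 0.9379 = 0.97073
  30–34: 5 × 0.105 × 0.9265 = 0.48641
  35–39: 5 × 0.014 × 0.9069 = 0.06348
  40–44: 5 × 0.001 × 0.8998 = 0.00450
  45–49: 5 × 0.000 × 0.8924 = 0.00000
Sum = 2.29047
NRR = 0.483 × 2.29047 = 1.10630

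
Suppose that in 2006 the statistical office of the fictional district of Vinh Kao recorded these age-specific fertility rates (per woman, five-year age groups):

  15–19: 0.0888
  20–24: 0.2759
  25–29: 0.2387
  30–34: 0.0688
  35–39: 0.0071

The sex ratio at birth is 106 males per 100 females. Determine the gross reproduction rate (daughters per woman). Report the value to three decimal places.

1.649

Proportion female at birth = 100 / (100 + 106) = 0.48544.
Sum of ASFRs = 0.0888 + 0.2759 + 0.2387 + 0.0688 + 0.0071 = 0.6793
TFR = 5 × 0.6793 = 3.3965
GRR = 0.48544 × 3.3965 = 1.64880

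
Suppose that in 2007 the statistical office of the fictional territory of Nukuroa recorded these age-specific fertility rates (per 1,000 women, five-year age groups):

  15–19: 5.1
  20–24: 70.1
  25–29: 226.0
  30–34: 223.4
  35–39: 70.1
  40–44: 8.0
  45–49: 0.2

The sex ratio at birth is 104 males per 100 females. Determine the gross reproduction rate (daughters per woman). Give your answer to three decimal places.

Proportion female at birth = 100 / (100 + 104) = 0.49020.
Sum of ASFRs = 5.1 + 70.1 + 226.0 + 223.4 + 70.1 + 8.0 + 0.2 = 602.9
TFR = 5 × 602.9 / 1000 = 3.0145
GRR = 0.49020 × 3.0145 = 1.47771

1.478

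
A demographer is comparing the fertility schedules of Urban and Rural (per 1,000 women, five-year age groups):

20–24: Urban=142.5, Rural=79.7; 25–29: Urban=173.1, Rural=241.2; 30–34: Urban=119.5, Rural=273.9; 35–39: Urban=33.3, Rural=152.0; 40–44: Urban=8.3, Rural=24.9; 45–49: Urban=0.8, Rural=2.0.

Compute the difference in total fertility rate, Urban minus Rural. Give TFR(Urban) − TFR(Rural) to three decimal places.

-1.481

Urban:
  Sum of ASFRs = 142.5 + 173.1 + 119.5 + 33.3 + 8.3 + 0.8 = 477.5
  TFR = 5 × 477.5 / 1000 = 2.3875
Rural:
  Sum of ASFRs = 79.7 + 241.2 + 273.9 + 152.0 + 24.9 + 2.0 = 773.7
  TFR = 5 × 773.7 / 1000 = 3.8685
Difference = 2.3875 − 3.8685 = -1.481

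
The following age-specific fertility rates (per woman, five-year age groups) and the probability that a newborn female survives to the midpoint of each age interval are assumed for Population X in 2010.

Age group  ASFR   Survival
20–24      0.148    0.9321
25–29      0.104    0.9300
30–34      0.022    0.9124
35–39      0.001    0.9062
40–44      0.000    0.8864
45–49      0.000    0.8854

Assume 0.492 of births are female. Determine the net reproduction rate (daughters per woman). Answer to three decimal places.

0.629

Proportion female at birth = 0.492.
Per-age-group product (5 × ASFR × survival probability):
  20–24: 5 × 0.148 × 0.9321 = 0.68975
  25–29: 5 × 0.104 × 0.9300 = 0.48360
  30–34: 5 × 0.022 × 0.9124 = 0.10036
  35–39: 5 × 0.001 × 0.9062 = 0.00453
  40–44: 5 × 0.000 × 0.8864 = 0.00000
  45–49: 5 × 0.000 × 0.8854 = 0.00000
Sum = 1.27824
NRR = 0.492 × 1.27824 = 0.62889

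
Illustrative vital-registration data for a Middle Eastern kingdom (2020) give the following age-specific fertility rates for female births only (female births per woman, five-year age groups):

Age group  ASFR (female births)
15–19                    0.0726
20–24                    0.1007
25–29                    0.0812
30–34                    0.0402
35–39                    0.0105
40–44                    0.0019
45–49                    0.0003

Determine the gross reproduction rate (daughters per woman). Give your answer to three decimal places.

Sum of female ASFRs = 0.0726 + 0.1007 + 0.0812 + 0.0402 + 0.0105 + 0.0019 + 0.0003 = 0.3074
GRR = 5 × 0.3074 = 1.537

1.537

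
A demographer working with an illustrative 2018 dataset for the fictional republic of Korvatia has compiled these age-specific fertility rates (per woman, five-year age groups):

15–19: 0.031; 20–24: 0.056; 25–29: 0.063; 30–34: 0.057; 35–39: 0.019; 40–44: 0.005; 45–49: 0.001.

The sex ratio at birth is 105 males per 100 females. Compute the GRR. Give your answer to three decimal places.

0.566

Proportion female at birth = 100 / (100 + 105) = 0.48780.
Sum of ASFRs = 0.031 + 0.056 + 0.063 + 0.057 + 0.019 + 0.005 + 0.001 = 0.232
TFR = 5 × 0.232 = 1.16
GRR = 0.48780 × 1.16 = 0.56585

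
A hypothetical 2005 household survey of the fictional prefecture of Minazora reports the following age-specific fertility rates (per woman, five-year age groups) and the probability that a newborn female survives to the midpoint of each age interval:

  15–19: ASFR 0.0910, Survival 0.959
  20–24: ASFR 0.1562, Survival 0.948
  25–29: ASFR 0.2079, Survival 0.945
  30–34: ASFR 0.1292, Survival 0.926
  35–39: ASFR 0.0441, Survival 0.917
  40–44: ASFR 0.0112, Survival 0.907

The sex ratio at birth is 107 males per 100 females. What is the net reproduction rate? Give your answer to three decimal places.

Proportion female at birth = 100 / (100 + 107) = 0.48309.
Each age group contributes 5 × ASFR × survival:
  15–19: 5 × 0.0910 × 0.959 = 0.43635
  20–24: 5 × 0.1562 × 0.948 = 0.74039
  25–29: 5 × 0.2079 × 0.945 = 0.98233
  30–34: 5 × 0.1292 × 0.926 = 0.59820
  35–39: 5 × 0.0441 × 0.917 = 0.20220
  40–44: 5 × 0.0112 × 0.907 = 0.05079
Sum = 3.01026
NRR = 0.48309 × 3.01026 = 1.45423
An NRR exceeding 1 indicates intrinsic growth under these rates.

1.454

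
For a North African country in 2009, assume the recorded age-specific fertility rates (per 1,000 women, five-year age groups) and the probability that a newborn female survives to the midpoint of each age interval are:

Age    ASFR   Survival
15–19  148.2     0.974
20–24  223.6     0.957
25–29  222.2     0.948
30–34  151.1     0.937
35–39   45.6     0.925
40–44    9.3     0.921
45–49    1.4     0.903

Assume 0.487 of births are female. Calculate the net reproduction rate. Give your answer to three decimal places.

1.857

Proportion female at birth = 0.487.
Each age group contributes 5 × ASFR × survival:
  15–19: 5 × 148.2/1000 × 0.974 = 0.72173
  20–24: 5 × 223.6/1000 × 0.957 = 1.06993
  25–29: 5 × 222.2/1000 × 0.948 = 1.05323
  30–34: 5 × 151.1/1000 × 0.937 = 0.70790
  35–39: 5 × 45.6/1000 × 0.925 = 0.21090
  40–44: 5 × 9.3/1000 × 0.921 = 0.04283
  45–49: 5 × 1.4/1000 × 0.903 = 0.00632
Sum = 3.81284
NRR = 0.487 × 3.81284 = 1.85685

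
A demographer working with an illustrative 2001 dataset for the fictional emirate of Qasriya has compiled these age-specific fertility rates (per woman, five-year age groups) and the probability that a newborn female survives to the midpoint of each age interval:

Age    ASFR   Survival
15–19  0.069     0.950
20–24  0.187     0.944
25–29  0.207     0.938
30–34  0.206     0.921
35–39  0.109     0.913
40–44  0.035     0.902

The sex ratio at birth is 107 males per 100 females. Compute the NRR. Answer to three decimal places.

1.829

Proportion female at birth = 100 / (100 + 107) = 0.48309.
Weighting each age-specific rate by interval width and survival:
  15–19: 5 × 0.069 × 0.950 = 0.32775
  20–24: 5 × 0.187 × 0.944 = 0.88264
  25–29: 5 × 0.207 × 0.938 = 0.97083
  30–34: 5 × 0.206 × 0.921 = 0.94863
  35–39: 5 × 0.109 × 0.913 = 0.49759
  40–44: 5 × 0.035 × 0.902 = 0.15785
Sum = 3.78529
NRR = 0.48309 × 3.78529 = 1.82864
With NRR above 1 the population is above replacement fertility.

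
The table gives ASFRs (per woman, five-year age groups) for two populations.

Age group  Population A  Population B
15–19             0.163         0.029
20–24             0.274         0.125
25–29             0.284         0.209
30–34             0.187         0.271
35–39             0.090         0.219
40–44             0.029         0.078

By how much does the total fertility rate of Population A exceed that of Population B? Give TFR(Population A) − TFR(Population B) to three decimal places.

Population A:
  Sum of ASFRs = 0.163 + 0.274 + 0.284 + 0.187 + 0.090 + 0.029 = 1.027
  TFR = 5 × 1.027 = 5.135
Population B:
  Sum of ASFRs = 0.029 + 0.125 + 0.209 + 0.271 + 0.219 + 0.078 = 0.931
  TFR = 5 × 0.931 = 4.655
Difference = 5.135 − 4.655 = 0.48

0.480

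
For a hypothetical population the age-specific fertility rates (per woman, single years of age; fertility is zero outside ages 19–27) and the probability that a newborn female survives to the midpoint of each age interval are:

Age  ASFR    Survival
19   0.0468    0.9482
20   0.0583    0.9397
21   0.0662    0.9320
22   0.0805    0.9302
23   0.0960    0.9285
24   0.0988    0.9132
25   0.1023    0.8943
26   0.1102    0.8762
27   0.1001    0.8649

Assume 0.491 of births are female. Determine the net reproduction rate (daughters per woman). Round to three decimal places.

Proportion female at birth = 0.491.
Survival-weighted fertility by age (1·fₓ·Sₓ):
  19: 1 × 0.0468 × 0.9482 = 0.04438
  20: 1 × 0.0583 × 0.9397 = 0.05478
  21: 1 × 0.0662 × 0.9320 = 0.06170
  22: 1 × 0.0805 × 0.9302 = 0.07488
  23: 1 × 0.0960 × 0.9285 = 0.08914
  24: 1 × 0.0988 × 0.9132 = 0.09022
  25: 1 × 0.1023 × 0.8943 = 0.09149
  26: 1 × 0.1102 × 0.8762 = 0.09656
  27: 1 × 0.1001 × 0.8649 = 0.08658
Sum = 0.68973
NRR = 0.491 × 0.68973 = 0.33866

0.339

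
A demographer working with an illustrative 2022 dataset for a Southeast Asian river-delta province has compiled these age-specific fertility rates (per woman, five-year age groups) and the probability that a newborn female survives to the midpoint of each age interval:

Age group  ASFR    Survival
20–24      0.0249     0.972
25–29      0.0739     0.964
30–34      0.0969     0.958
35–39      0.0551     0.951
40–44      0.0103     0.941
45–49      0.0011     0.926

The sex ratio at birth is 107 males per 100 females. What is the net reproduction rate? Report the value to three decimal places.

Proportion female at birth = 100 / (100 + 107) = 0.48309.
Each age group contributes 5 × ASFR × survival:
  20–24: 5 × 0.0249 × 0.972 = 0.12101
  25–29: 5 × 0.0739 × 0.964 = 0.35620
  30–34: 5 × 0.0969 × 0.958 = 0.46415
  35–39: 5 × 0.0551 × 0.951 = 0.26200
  40–44: 5 × 0.0103 × 0.941 = 0.04846
  45–49: 5 × 0.0011 × 0.926 = 0.00509
Sum = 1.25691
NRR = 0.48309 × 1.25691 = 0.60720
With NRR below 1 the population is below replacement fertility.

0.607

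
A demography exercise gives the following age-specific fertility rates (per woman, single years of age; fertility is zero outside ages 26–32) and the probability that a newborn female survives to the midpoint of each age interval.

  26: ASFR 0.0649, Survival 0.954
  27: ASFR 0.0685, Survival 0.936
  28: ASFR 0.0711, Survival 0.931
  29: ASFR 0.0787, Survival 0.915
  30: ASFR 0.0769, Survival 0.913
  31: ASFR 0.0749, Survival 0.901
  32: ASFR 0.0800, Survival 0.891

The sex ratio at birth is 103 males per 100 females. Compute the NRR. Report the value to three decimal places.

0.233

Proportion female at birth = 100 / (100 + 103) = 0.49261.
Survival-weighted fertility by age (1·fₓ·Sₓ):
  26: 1 × 0.0649 × 0.954 = 0.06191
  27: 1 × 0.0685 × 0.936 = 0.06412
  28: 1 × 0.0711 × 0.931 = 0.06619
  29: 1 × 0.0787 × 0.915 = 0.07201
  30: 1 × 0.0769 × 0.913 = 0.07021
  31: 1 × 0.0749 × 0.901 = 0.06748
  32: 1 × 0.0800 × 0.891 = 0.07128
Sum = 0.47320
NRR = 0.49261 × 0.47320 = 0.23310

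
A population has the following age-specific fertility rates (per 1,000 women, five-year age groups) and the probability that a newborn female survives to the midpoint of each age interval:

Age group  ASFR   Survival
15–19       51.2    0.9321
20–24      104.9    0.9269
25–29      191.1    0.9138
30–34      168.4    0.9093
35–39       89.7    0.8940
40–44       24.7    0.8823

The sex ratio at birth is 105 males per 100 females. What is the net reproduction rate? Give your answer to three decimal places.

1.402

Proportion female at birth = 100 / (100 + 105) = 0.48780.
Survival-weighted fertility by age (5·fₓ·Sₓ):
  15–19: 5 × 51.2/1000 × 0.9321 = 0.23862
  20–24: 5 × 104.9/1000 × 0.9269 = 0.48616
  25–29: 5 × 191.1/1000 × 0.9138 = 0.87314
  30–34: 5 × 168.4/1000 × 0.9093 = 0.76563
  35–39: 5 × 89.7/1000 × 0.8940 = 0.40096
  40–44: 5 × 24.7/1000 × 0.8823 = 0.10896
Sum = 2.87347
NRR = 0.48780 × 2.87347 = 1.40168
NRR > 1, so each generation more than replaces itself.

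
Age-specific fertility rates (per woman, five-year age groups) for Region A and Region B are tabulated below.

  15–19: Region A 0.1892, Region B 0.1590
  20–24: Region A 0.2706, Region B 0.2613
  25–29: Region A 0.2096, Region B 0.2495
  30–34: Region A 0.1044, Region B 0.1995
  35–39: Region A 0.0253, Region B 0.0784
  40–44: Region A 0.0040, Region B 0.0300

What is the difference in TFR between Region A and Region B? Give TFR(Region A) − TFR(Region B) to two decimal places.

Region A:
  Sum of ASFRs = 0.1892 + 0.2706 + 0.2096 + 0.1044 + 0.0253 + 0.0040 = 0.8031
  TFR = 5 × 0.8031 = 4.0155
Region B:
  Sum of ASFRs = 0.1590 + 0.2613 + 0.2495 + 0.1995 + 0.0784 + 0.0300 = 0.9777
  TFR = 5 × 0.9777 = 4.8885
Difference = 4.0155 − 4.8885 = -0.873

-0.87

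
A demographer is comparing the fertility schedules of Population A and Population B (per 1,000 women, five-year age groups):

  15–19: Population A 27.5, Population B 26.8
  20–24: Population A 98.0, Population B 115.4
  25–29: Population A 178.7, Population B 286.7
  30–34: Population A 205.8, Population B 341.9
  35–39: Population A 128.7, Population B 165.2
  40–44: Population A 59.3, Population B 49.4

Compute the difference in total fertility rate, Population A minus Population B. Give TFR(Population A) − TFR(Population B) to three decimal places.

-1.437

Population A:
  Sum of ASFRs = 27.5 + 98.0 + 178.7 + 205.8 + 128.7 + 59.3 = 698.0
  TFR = 5 × 698.0 / 1000 = 3.49
Population B:
  Sum of ASFRs = 26.8 + 115.4 + 286.7 + 341.9 + 165.2 + 49.4 = 985.4
  TFR = 5 × 985.4 / 1000 = 4.927
Difference = 3.49 − 4.927 = -1.437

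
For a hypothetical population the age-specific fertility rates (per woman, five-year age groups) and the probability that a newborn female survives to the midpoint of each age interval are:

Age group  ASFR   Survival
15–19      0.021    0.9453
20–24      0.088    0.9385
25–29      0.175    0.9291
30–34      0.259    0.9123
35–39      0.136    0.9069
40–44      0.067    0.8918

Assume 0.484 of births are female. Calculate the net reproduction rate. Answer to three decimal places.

1.656

Proportion female at birth = 0.484.
Survival-weighted fertility by age (5·fₓ·Sₓ):
  15–19: 5 × 0.021 × 0.9453 = 0.09926
  20–24: 5 × 0.088 × 0.9385 = 0.41294
  25–29: 5 × 0.175 × 0.9291 = 0.81296
  30–34: 5 × 0.259 × 0.9123 = 1.18143
  35–39: 5 × 0.136 × 0.9069 = 0.61669
  40–44: 5 × 0.067 × 0.8918 = 0.29875
Sum = 3.42203
NRR = 0.484 × 3.42203 = 1.65626
An NRR exceeding 1 indicates intrinsic growth under these rates.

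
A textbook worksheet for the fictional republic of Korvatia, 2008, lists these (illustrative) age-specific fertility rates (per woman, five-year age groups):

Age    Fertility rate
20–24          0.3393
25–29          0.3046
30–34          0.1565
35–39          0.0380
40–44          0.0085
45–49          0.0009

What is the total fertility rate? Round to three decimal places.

4.239

Sum of ASFRs = 0.3393 + 0.3046 + 0.1565 + 0.0380 + 0.0085 + 0.0009 = 0.8478
TFR = 5 × 0.8478 = 4.239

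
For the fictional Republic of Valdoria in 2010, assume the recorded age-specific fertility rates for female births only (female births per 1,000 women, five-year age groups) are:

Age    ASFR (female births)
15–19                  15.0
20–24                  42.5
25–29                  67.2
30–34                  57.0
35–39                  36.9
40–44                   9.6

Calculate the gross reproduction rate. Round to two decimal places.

Sum of female ASFRs = 15.0 + 42.5 + 67.2 + 57.0 + 36.9 + 9.6 = 228.2
GRR = 5 × 228.2 / 1000 = 1.141

1.14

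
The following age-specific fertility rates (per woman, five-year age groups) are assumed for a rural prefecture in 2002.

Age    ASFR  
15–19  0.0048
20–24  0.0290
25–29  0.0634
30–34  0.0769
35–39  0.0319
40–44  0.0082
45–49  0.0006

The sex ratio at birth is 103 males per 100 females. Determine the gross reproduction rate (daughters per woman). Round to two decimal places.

Proportion female at birth = 100 / (100 + 103) = 0.49261.
Sum of ASFRs = 0.0048 + 0.0290 + 0.0634 + 0.0769 + 0.0319 + 0.0082 + 0.0006 = 0.2148
TFR = 5 × 0.2148 = 1.074
GRR = 0.49261 × 1.074 = 0.52906

0.53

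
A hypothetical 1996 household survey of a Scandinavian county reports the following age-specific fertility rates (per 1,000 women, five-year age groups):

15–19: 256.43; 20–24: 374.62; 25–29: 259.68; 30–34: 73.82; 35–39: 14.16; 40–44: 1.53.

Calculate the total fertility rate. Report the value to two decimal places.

Sum of ASFRs = 256.43 + 374.62 + 259.68 + 73.82 + 14.16 + 1.53 = 980.24
TFR = 5 × 980.24 / 1000 = 4.9012

4.90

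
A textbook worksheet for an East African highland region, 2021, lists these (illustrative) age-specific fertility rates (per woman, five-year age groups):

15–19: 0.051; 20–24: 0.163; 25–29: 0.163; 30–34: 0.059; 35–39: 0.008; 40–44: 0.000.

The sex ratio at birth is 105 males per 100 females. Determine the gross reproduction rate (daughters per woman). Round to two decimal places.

1.08

Proportion female at birth = 100 / (100 + 105) = 0.48780.
Sum of ASFRs = 0.051 + 0.163 + 0.163 + 0.059 + 0.008 + 0.000 = 0.444
TFR = 5 × 0.444 = 2.22
GRR = 0.48780 × 2.22 = 1.08292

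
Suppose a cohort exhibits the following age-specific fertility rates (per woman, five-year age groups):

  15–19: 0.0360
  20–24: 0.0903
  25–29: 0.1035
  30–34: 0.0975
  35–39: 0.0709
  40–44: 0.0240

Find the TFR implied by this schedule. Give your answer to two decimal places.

Sum of ASFRs = 0.0360 + 0.0903 + 0.1035 + 0.0975 + 0.0709 + 0.0240 = 0.4222
TFR = 5 × 0.4222 = 2.111

2.11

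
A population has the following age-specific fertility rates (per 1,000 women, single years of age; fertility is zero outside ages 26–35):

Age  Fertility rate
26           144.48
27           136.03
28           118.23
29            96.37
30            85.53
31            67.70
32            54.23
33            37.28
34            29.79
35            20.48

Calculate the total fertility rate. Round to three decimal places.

Sum of ASFRs = 144.48 + 136.03 + 118.23 + 96.37 + 85.53 + 67.70 + 54.23 + 37.28 + 29.79 + 20.48 = 790.12
TFR = 790.12 / 1000 = 0.79012

0.790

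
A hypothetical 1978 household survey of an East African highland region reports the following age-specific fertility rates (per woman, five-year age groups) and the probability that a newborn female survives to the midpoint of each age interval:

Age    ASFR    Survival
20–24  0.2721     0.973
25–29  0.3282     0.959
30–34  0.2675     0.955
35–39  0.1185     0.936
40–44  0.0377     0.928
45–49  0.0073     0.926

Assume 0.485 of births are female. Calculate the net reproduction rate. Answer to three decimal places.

Proportion female at birth = 0.485.
Per-age-group product (5 × ASFR × survival probability):
  20–24: 5 × 0.2721 × 0.973 = 1.32377
  25–29: 5 × 0.3282 × 0.959 = 1.57372
  30–34: 5 × 0.2675 × 0.955 = 1.27731
  35–39: 5 × 0.1185 × 0.936 = 0.55458
  40–44: 5 × 0.0377 × 0.928 = 0.17493
  45–49: 5 × 0.0073 × 0.926 = 0.03380
Sum = 4.93811
NRR = 0.485 × 4.93811 = 2.39498
NRR > 1, so each generation more than replaces itself.

2.395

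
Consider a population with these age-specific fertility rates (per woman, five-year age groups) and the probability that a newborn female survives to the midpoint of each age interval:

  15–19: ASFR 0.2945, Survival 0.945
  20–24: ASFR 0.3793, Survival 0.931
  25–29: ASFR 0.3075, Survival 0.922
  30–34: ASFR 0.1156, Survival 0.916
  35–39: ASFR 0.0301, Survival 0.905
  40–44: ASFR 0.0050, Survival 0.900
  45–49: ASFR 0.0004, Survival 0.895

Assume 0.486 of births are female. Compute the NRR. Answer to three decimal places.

2.559

Proportion female at birth = 0.486.
Each age group contributes 5 × ASFR × survival:
  15–19: 5 × 0.2945 × 0.945 = 1.39151
  20–24: 5 × 0.3793 × 0.931 = 1.76564
  25–29: 5 × 0.3075 × 0.922 = 1.41758
  30–34: 5 × 0.1156 × 0.916 = 0.52945
  35–39: 5 × 0.0301 × 0.905 = 0.13620
  40–44: 5 × 0.0050 × 0.900 = 0.02250
  45–49: 5 × 0.0004 × 0.895 = 0.00179
Sum = 5.26467
NRR = 0.486 × 5.26467 = 2.55863
NRR > 1, so each generation more than replaces itself.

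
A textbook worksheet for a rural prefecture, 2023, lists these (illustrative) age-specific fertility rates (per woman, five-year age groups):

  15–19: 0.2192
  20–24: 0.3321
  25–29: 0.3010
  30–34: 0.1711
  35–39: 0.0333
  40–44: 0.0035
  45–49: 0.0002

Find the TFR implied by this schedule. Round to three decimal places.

5.302

Sum of ASFRs = 0.2192 + 0.3321 + 0.3010 + 0.1711 + 0.0333 + 0.0035 + 0.0002 = 1.0604
TFR = 5 × 1.0604 = 5.302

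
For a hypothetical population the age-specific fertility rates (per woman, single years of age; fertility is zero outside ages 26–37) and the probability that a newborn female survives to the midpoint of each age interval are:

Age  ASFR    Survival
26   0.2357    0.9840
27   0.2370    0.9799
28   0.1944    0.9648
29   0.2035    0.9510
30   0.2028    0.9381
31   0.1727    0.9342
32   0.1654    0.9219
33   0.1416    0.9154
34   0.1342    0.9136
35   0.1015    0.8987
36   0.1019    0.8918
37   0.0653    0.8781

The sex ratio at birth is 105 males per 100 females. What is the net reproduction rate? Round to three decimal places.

Proportion female at birth = 100 / (100 + 105) = 0.48780.
Weighting each age-specific rate by interval width and survival:
  26: 1 × 0.2357 × 0.9840 = 0.23193
  27: 1 × 0.2370 × 0.9799 = 0.23224
  28: 1 × 0.1944 × 0.9648 = 0.18756
  29: 1 × 0.2035 × 0.9510 = 0.19353
  30: 1 × 0.2028 × 0.9381 = 0.19025
  31: 1 × 0.1727 × 0.9342 = 0.16134
  32: 1 × 0.1654 × 0.9219 = 0.15248
  33: 1 × 0.1416 × 0.9154 = 0.12962
  34: 1 × 0.1342 × 0.9136 = 0.12261
  35: 1 × 0.1015 × 0.8987 = 0.09122
  36: 1 × 0.1019 × 0.8918 = 0.09087
  37: 1 × 0.0653 × 0.8781 = 0.05734
Sum = 1.84099
NRR = 0.48780 × 1.84099 = 0.89803

0.898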